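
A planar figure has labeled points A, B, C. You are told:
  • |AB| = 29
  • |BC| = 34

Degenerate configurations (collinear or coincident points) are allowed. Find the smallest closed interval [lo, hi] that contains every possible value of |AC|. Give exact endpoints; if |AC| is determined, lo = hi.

|AB| ∈ {29}
|BC| ∈ {34}
|AC| ∈ [5, 63]

|AC| ∈ [5, 63]  (≈ [5.0000, 63.0000])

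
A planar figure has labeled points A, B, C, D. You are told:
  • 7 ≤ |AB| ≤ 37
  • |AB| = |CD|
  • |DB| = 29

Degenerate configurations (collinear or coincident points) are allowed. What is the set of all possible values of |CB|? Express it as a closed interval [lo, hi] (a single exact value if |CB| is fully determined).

|AB| ∈ [7, 37]
|BD| ∈ {29}
|CD| ∈ [7, 37]
|AD| ∈ [0, 66]
|BC| ∈ [0, 66]
|AC| ∈ [0, 103]

|CB| ∈ [0, 66]  (≈ [0.0000, 66.0000])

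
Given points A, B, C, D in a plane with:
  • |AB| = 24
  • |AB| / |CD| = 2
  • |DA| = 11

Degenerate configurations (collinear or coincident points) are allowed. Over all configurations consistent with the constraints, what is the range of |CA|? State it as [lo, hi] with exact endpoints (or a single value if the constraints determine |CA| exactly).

|AB| ∈ {24}
|AD| ∈ {11}
|CD| ∈ {12}
|BD| ∈ [13, 35]
|AC| ∈ [1, 23]
|BC| ∈ [1, 47]

|CA| ∈ [1, 23]  (≈ [1.0000, 23.0000])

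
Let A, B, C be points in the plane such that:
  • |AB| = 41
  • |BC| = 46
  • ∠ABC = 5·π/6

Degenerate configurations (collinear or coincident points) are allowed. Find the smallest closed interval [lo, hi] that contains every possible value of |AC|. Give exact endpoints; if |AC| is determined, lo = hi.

|AC| = √(1886·√(3) + 3797)  (≈ 84.0455)

|AB| ∈ {41}
|BC| ∈ {46}
|AC| ∈ {√(1886·√(3) + 3797)}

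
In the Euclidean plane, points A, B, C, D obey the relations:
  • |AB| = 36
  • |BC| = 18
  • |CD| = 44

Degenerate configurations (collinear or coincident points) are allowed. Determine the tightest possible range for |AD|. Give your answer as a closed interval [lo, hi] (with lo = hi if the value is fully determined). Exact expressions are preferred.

|AB| ∈ {36}
|BC| ∈ {18}
|CD| ∈ {44}
|AC| ∈ [18, 54]
|BD| ∈ [26, 62]
|AD| ∈ [0, 98]

|AD| ∈ [0, 98]  (≈ [0.0000, 98.0000])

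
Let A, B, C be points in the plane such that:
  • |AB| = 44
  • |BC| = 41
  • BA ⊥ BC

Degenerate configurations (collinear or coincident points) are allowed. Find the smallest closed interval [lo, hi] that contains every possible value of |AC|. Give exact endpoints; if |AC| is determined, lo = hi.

|AC| = √(3617)  (≈ 60.1415)

|AB| ∈ {44}
|BC| ∈ {41}
|AC| ∈ {√(3617)}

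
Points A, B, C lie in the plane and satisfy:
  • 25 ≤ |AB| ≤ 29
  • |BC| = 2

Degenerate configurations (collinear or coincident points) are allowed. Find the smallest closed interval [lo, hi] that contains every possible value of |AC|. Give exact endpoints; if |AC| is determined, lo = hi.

|AB| ∈ [25, 29]
|BC| ∈ {2}
|AC| ∈ [23, 31]

|AC| ∈ [23, 31]  (≈ [23.0000, 31.0000])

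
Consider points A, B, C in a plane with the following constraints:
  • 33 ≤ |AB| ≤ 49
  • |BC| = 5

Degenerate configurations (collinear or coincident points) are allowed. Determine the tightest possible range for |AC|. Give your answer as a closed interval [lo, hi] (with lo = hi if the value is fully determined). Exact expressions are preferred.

|AB| ∈ [33, 49]
|BC| ∈ {5}
|AC| ∈ [28, 54]

|AC| ∈ [28, 54]  (≈ [28.0000, 54.0000])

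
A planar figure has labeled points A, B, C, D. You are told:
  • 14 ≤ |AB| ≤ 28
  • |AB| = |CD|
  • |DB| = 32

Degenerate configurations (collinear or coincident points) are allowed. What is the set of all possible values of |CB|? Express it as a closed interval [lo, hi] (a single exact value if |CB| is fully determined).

|CB| ∈ [4, 60]  (≈ [4.0000, 60.0000])

|AB| ∈ [14, 28]
|BD| ∈ {32}
|CD| ∈ [14, 28]
|AD| ∈ [4, 60]
|BC| ∈ [4, 60]
|AC| ∈ [0, 88]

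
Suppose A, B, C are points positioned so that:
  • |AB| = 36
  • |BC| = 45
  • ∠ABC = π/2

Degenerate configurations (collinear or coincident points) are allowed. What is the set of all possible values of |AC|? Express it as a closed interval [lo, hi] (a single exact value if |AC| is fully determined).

|AC| = 9·√(41)  (≈ 57.6281)

|AB| ∈ {36}
|BC| ∈ {45}
|AC| ∈ {9·√(41)}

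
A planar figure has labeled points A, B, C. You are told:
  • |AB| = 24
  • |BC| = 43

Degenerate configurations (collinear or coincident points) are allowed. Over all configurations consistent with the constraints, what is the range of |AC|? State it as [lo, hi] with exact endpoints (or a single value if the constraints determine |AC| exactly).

|AB| ∈ {24}
|BC| ∈ {43}
|AC| ∈ [19, 67]

|AC| ∈ [19, 67]  (≈ [19.0000, 67.0000])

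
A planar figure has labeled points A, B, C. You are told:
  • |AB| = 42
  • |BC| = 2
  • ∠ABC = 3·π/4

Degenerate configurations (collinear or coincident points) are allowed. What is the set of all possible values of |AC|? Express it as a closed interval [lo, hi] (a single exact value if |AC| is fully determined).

|AB| ∈ {42}
|BC| ∈ {2}
|AC| ∈ {2·√(21·√(2) + 442)}

|AC| = 2·√(21·√(2) + 442)  (≈ 43.4372)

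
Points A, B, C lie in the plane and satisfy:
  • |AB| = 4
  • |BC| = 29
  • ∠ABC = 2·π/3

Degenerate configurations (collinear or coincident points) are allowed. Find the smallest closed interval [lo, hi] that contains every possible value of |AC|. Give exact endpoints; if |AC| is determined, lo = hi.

|AC| = √(973)  (≈ 31.1929)

|AB| ∈ {4}
|BC| ∈ {29}
|AC| ∈ {√(973)}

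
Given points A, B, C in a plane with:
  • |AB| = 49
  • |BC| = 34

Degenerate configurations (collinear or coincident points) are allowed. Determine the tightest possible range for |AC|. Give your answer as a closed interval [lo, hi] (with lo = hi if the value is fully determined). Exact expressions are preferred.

|AB| ∈ {49}
|BC| ∈ {34}
|AC| ∈ [15, 83]

|AC| ∈ [15, 83]  (≈ [15.0000, 83.0000])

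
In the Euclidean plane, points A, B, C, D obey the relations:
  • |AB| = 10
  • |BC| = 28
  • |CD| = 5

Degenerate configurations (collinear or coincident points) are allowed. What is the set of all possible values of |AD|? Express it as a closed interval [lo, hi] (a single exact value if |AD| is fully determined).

|AD| ∈ [13, 43]  (≈ [13.0000, 43.0000])

|AB| ∈ {10}
|BC| ∈ {28}
|CD| ∈ {5}
|AC| ∈ [18, 38]
|BD| ∈ [23, 33]
|AD| ∈ [13, 43]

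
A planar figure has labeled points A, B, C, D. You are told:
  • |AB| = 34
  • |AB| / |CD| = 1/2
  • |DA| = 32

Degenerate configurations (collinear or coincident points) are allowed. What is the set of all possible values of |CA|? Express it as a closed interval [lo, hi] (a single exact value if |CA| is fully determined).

|CA| ∈ [36, 100]  (≈ [36.0000, 100.0000])

|AB| ∈ {34}
|AD| ∈ {32}
|CD| ∈ {68}
|BD| ∈ [2, 66]
|AC| ∈ [36, 100]
|BC| ∈ [2, 134]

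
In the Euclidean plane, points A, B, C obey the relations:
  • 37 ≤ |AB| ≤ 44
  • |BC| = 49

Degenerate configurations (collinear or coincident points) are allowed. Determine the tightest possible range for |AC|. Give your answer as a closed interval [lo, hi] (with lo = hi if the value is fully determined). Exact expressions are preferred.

|AB| ∈ [37, 44]
|BC| ∈ {49}
|AC| ∈ [5, 93]

|AC| ∈ [5, 93]  (≈ [5.0000, 93.0000])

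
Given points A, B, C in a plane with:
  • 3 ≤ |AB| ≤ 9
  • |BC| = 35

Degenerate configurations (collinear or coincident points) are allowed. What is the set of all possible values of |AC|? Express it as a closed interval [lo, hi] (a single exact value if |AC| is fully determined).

|AC| ∈ [26, 44]  (≈ [26.0000, 44.0000])

|AB| ∈ [3, 9]
|BC| ∈ {35}
|AC| ∈ [26, 44]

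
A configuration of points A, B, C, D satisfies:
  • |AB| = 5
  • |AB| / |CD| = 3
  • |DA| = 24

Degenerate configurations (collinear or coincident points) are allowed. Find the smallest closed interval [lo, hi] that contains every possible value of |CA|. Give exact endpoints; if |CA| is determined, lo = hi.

|CA| ∈ [67/3, 77/3]  (≈ [22.3333, 25.6667])

|AB| ∈ {5}
|AD| ∈ {24}
|CD| ∈ {5/3}
|BD| ∈ [19, 29]
|AC| ∈ [67/3, 77/3]
|BC| ∈ [52/3, 92/3]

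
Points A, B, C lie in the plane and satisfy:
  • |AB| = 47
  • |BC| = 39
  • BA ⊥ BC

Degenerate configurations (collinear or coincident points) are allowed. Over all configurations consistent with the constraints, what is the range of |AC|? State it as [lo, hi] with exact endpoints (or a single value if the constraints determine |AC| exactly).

|AB| ∈ {47}
|BC| ∈ {39}
|AC| ∈ {√(3730)}

|AC| = √(3730)  (≈ 61.0737)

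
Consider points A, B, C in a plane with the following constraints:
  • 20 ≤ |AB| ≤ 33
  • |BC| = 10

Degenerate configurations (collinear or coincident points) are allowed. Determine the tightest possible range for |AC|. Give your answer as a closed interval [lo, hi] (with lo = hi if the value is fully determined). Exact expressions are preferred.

|AB| ∈ [20, 33]
|BC| ∈ {10}
|AC| ∈ [10, 43]

|AC| ∈ [10, 43]  (≈ [10.0000, 43.0000])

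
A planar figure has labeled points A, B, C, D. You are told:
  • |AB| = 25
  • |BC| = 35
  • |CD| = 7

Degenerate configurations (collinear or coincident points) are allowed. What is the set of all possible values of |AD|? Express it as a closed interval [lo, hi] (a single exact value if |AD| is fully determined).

|AB| ∈ {25}
|BC| ∈ {35}
|CD| ∈ {7}
|AC| ∈ [10, 60]
|BD| ∈ [28, 42]
|AD| ∈ [3, 67]

|AD| ∈ [3, 67]  (≈ [3.0000, 67.0000])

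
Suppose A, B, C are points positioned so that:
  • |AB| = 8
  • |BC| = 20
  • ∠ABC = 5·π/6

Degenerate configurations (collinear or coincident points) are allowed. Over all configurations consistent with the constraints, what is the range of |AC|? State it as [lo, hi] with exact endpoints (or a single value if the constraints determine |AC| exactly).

|AB| ∈ {8}
|BC| ∈ {20}
|AC| ∈ {4·√(10·√(3) + 29)}

|AC| = 4·√(10·√(3) + 29)  (≈ 27.2237)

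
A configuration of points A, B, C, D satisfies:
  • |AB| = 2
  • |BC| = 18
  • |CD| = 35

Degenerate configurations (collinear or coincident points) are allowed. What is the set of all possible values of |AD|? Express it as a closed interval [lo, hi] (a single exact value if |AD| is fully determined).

|AB| ∈ {2}
|BC| ∈ {18}
|CD| ∈ {35}
|AC| ∈ [16, 20]
|BD| ∈ [17, 53]
|AD| ∈ [15, 55]

|AD| ∈ [15, 55]  (≈ [15.0000, 55.0000])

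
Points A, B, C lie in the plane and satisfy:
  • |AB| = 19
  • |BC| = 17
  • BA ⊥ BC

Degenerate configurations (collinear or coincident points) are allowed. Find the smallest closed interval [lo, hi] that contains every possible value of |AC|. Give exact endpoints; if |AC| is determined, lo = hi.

|AB| ∈ {19}
|BC| ∈ {17}
|AC| ∈ {5·√(26)}

|AC| = 5·√(26)  (≈ 25.4951)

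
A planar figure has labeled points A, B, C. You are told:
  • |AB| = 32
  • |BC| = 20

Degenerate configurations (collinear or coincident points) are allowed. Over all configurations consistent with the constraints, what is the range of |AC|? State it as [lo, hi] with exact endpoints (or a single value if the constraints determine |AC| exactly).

|AC| ∈ [12, 52]  (≈ [12.0000, 52.0000])

|AB| ∈ {32}
|BC| ∈ {20}
|AC| ∈ [12, 52]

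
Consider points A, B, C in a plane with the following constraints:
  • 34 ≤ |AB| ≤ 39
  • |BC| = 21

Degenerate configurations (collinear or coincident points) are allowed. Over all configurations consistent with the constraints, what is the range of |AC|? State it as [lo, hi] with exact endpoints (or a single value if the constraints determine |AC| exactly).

|AB| ∈ [34, 39]
|BC| ∈ {21}
|AC| ∈ [13, 60]

|AC| ∈ [13, 60]  (≈ [13.0000, 60.0000])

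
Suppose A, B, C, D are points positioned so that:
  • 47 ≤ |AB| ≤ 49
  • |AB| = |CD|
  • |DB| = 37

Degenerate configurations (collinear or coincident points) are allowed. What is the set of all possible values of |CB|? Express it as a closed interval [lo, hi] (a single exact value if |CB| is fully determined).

|AB| ∈ [47, 49]
|BD| ∈ {37}
|CD| ∈ [47, 49]
|AD| ∈ [10, 86]
|BC| ∈ [10, 86]
|AC| ∈ [0, 135]

|CB| ∈ [10, 86]  (≈ [10.0000, 86.0000])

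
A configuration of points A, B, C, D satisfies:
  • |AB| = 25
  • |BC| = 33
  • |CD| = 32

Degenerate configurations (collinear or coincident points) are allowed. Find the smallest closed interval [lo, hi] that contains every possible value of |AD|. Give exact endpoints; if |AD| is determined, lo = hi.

|AD| ∈ [0, 90]  (≈ [0.0000, 90.0000])

|AB| ∈ {25}
|BC| ∈ {33}
|CD| ∈ {32}
|AC| ∈ [8, 58]
|BD| ∈ [1, 65]
|AD| ∈ [0, 90]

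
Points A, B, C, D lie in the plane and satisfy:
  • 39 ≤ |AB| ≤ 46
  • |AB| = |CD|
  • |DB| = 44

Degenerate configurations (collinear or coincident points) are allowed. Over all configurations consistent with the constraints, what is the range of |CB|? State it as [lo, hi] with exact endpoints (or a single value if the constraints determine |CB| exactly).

|AB| ∈ [39, 46]
|BD| ∈ {44}
|CD| ∈ [39, 46]
|AD| ∈ [0, 90]
|BC| ∈ [0, 90]
|AC| ∈ [0, 136]

|CB| ∈ [0, 90]  (≈ [0.0000, 90.0000])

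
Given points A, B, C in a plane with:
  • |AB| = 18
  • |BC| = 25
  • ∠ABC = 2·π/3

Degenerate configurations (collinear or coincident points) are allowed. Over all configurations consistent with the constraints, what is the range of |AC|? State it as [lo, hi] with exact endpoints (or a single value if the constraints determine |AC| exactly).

|AB| ∈ {18}
|BC| ∈ {25}
|AC| ∈ {√(1399)}

|AC| = √(1399)  (≈ 37.4032)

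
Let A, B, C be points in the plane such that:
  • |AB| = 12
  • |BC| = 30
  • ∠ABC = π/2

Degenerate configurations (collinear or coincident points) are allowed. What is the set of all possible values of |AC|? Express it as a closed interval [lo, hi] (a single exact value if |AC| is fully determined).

|AB| ∈ {12}
|BC| ∈ {30}
|AC| ∈ {6·√(29)}

|AC| = 6·√(29)  (≈ 32.3110)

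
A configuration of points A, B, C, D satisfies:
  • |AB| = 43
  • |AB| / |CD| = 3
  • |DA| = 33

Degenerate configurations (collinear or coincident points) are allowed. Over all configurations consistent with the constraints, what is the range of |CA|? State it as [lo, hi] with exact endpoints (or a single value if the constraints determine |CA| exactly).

|AB| ∈ {43}
|AD| ∈ {33}
|CD| ∈ {43/3}
|BD| ∈ [10, 76]
|AC| ∈ [56/3, 142/3]
|BC| ∈ [0, 271/3]

|CA| ∈ [56/3, 142/3]  (≈ [18.6667, 47.3333])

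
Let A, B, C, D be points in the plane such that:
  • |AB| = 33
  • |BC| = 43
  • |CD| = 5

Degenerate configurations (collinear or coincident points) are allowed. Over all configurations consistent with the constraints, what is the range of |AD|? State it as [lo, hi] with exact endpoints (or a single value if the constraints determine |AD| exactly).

|AB| ∈ {33}
|BC| ∈ {43}
|CD| ∈ {5}
|AC| ∈ [10, 76]
|BD| ∈ [38, 48]
|AD| ∈ [5, 81]

|AD| ∈ [5, 81]  (≈ [5.0000, 81.0000])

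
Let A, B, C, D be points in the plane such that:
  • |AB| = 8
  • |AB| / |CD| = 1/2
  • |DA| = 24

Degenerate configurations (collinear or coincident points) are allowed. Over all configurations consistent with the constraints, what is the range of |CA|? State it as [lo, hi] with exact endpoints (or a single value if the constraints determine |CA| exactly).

|AB| ∈ {8}
|AD| ∈ {24}
|CD| ∈ {16}
|BD| ∈ [16, 32]
|AC| ∈ [8, 40]
|BC| ∈ [0, 48]

|CA| ∈ [8, 40]  (≈ [8.0000, 40.0000])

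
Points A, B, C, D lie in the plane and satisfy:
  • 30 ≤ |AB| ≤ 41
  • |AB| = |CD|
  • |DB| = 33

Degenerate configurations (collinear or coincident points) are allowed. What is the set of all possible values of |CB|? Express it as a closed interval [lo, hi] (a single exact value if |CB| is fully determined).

|CB| ∈ [0, 74]  (≈ [0.0000, 74.0000])

|AB| ∈ [30, 41]
|BD| ∈ {33}
|CD| ∈ [30, 41]
|AD| ∈ [0, 74]
|BC| ∈ [0, 74]
|AC| ∈ [0, 115]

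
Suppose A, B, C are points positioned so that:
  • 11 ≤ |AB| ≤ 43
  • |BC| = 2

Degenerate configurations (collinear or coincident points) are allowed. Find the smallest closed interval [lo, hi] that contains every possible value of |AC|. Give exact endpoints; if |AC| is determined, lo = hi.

|AB| ∈ [11, 43]
|BC| ∈ {2}
|AC| ∈ [9, 45]

|AC| ∈ [9, 45]  (≈ [9.0000, 45.0000])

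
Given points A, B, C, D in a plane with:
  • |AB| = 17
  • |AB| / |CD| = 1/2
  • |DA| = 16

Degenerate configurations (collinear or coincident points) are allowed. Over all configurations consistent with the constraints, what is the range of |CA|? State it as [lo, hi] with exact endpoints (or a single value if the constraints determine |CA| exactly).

|AB| ∈ {17}
|AD| ∈ {16}
|CD| ∈ {34}
|BD| ∈ [1, 33]
|AC| ∈ [18, 50]
|BC| ∈ [1, 67]

|CA| ∈ [18, 50]  (≈ [18.0000, 50.0000])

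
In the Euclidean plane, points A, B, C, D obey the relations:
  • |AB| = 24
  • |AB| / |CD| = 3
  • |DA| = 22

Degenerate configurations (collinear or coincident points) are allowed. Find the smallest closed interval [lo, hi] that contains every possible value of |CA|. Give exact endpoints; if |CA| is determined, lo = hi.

|CA| ∈ [14, 30]  (≈ [14.0000, 30.0000])

|AB| ∈ {24}
|AD| ∈ {22}
|CD| ∈ {8}
|BD| ∈ [2, 46]
|AC| ∈ [14, 30]
|BC| ∈ [0, 54]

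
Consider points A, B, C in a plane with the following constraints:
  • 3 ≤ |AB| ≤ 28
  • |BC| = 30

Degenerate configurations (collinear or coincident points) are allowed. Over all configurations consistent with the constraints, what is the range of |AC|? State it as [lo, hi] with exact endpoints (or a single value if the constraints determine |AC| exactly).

|AB| ∈ [3, 28]
|BC| ∈ {30}
|AC| ∈ [2, 58]

|AC| ∈ [2, 58]  (≈ [2.0000, 58.0000])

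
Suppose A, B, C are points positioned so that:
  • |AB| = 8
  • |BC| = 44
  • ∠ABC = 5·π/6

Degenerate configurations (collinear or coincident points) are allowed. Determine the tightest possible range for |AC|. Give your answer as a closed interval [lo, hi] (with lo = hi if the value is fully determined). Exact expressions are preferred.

|AB| ∈ {8}
|BC| ∈ {44}
|AC| ∈ {4·√(22·√(3) + 125)}

|AC| = 4·√(22·√(3) + 125)  (≈ 51.0850)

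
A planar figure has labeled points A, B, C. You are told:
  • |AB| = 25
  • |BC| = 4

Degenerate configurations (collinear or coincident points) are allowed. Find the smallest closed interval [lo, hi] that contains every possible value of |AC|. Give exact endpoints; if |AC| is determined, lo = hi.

|AB| ∈ {25}
|BC| ∈ {4}
|AC| ∈ [21, 29]

|AC| ∈ [21, 29]  (≈ [21.0000, 29.0000])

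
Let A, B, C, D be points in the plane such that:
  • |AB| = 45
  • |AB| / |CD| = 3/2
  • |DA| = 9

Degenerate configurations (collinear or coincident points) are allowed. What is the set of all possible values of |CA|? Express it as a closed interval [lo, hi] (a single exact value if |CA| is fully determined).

|CA| ∈ [21, 39]  (≈ [21.0000, 39.0000])

|AB| ∈ {45}
|AD| ∈ {9}
|CD| ∈ {30}
|BD| ∈ [36, 54]
|AC| ∈ [21, 39]
|BC| ∈ [6, 84]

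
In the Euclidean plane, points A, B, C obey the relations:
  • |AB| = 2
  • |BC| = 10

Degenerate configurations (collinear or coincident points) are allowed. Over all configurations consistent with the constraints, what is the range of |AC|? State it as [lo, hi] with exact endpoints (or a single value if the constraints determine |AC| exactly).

|AB| ∈ {2}
|BC| ∈ {10}
|AC| ∈ [8, 12]

|AC| ∈ [8, 12]  (≈ [8.0000, 12.0000])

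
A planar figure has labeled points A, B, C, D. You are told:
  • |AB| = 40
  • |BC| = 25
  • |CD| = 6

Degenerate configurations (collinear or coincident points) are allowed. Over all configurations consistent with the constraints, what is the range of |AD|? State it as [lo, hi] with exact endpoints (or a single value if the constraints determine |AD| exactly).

|AD| ∈ [9, 71]  (≈ [9.0000, 71.0000])

|AB| ∈ {40}
|BC| ∈ {25}
|CD| ∈ {6}
|AC| ∈ [15, 65]
|BD| ∈ [19, 31]
|AD| ∈ [9, 71]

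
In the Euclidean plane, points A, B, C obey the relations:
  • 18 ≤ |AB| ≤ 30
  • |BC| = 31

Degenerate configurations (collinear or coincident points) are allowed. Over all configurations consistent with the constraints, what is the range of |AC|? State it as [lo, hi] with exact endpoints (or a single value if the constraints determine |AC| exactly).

|AC| ∈ [1, 61]  (≈ [1.0000, 61.0000])

|AB| ∈ [18, 30]
|BC| ∈ {31}
|AC| ∈ [1, 61]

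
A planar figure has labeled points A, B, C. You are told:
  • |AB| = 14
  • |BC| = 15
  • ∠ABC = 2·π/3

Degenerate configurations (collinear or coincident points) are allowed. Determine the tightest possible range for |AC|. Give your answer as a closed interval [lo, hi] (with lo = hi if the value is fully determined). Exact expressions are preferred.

|AB| ∈ {14}
|BC| ∈ {15}
|AC| ∈ {√(631)}

|AC| = √(631)  (≈ 25.1197)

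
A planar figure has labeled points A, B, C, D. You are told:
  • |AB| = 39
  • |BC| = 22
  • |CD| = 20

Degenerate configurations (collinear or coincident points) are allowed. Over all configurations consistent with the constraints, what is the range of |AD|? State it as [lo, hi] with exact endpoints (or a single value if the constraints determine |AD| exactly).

|AD| ∈ [0, 81]  (≈ [0.0000, 81.0000])

|AB| ∈ {39}
|BC| ∈ {22}
|CD| ∈ {20}
|AC| ∈ [17, 61]
|BD| ∈ [2, 42]
|AD| ∈ [0, 81]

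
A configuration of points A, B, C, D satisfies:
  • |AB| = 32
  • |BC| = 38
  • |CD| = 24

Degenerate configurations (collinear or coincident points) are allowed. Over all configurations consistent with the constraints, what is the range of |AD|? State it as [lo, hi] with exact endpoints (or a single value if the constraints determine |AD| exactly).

|AD| ∈ [0, 94]  (≈ [0.0000, 94.0000])

|AB| ∈ {32}
|BC| ∈ {38}
|CD| ∈ {24}
|AC| ∈ [6, 70]
|BD| ∈ [14, 62]
|AD| ∈ [0, 94]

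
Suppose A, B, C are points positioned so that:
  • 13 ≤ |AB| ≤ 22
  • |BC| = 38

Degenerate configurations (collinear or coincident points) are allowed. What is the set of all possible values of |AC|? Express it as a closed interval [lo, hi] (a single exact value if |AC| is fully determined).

|AB| ∈ [13, 22]
|BC| ∈ {38}
|AC| ∈ [16, 60]

|AC| ∈ [16, 60]  (≈ [16.0000, 60.0000])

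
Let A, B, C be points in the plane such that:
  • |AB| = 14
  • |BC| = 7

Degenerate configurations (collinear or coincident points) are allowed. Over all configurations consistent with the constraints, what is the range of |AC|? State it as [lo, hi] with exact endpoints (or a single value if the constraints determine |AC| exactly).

|AB| ∈ {14}
|BC| ∈ {7}
|AC| ∈ [7, 21]

|AC| ∈ [7, 21]  (≈ [7.0000, 21.0000])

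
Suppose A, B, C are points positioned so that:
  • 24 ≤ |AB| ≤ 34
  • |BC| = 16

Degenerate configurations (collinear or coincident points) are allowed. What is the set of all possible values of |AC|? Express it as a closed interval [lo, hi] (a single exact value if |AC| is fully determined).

|AC| ∈ [8, 50]  (≈ [8.0000, 50.0000])

|AB| ∈ [24, 34]
|BC| ∈ {16}
|AC| ∈ [8, 50]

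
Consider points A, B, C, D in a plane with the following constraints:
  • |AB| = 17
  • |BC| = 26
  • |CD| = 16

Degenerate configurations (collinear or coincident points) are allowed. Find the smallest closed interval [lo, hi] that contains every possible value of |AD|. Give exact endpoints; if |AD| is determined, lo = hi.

|AB| ∈ {17}
|BC| ∈ {26}
|CD| ∈ {16}
|AC| ∈ [9, 43]
|BD| ∈ [10, 42]
|AD| ∈ [0, 59]

|AD| ∈ [0, 59]  (≈ [0.0000, 59.0000])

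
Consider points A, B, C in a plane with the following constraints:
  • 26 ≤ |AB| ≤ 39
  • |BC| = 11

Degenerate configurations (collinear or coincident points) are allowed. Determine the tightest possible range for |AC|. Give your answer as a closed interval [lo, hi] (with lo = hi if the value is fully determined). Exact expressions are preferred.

|AB| ∈ [26, 39]
|BC| ∈ {11}
|AC| ∈ [15, 50]

|AC| ∈ [15, 50]  (≈ [15.0000, 50.0000])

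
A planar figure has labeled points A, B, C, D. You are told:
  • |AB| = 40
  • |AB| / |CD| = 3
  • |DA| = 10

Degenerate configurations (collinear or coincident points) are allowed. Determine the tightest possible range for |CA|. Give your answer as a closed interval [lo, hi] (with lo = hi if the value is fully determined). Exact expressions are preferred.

|AB| ∈ {40}
|AD| ∈ {10}
|CD| ∈ {40/3}
|BD| ∈ [30, 50]
|AC| ∈ [10/3, 70/3]
|BC| ∈ [50/3, 190/3]

|CA| ∈ [10/3, 70/3]  (≈ [3.3333, 23.3333])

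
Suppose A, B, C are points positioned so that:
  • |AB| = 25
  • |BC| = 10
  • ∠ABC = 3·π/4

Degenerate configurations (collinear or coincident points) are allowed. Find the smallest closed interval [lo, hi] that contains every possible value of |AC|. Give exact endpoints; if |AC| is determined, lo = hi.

|AB| ∈ {25}
|BC| ∈ {10}
|AC| ∈ {5·√(10·√(2) + 29)}

|AC| = 5·√(10·√(2) + 29)  (≈ 32.8413)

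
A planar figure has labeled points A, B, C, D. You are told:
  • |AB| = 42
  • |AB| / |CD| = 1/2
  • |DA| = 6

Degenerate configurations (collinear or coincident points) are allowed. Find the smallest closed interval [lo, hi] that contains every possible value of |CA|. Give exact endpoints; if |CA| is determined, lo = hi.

|AB| ∈ {42}
|AD| ∈ {6}
|CD| ∈ {84}
|BD| ∈ [36, 48]
|AC| ∈ [78, 90]
|BC| ∈ [36, 132]

|CA| ∈ [78, 90]  (≈ [78.0000, 90.0000])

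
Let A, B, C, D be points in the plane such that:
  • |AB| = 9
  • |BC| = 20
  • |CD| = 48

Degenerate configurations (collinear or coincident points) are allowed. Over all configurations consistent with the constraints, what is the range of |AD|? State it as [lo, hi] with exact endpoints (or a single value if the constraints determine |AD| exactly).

|AD| ∈ [19, 77]  (≈ [19.0000, 77.0000])

|AB| ∈ {9}
|BC| ∈ {20}
|CD| ∈ {48}
|AC| ∈ [11, 29]
|BD| ∈ [28, 68]
|AD| ∈ [19, 77]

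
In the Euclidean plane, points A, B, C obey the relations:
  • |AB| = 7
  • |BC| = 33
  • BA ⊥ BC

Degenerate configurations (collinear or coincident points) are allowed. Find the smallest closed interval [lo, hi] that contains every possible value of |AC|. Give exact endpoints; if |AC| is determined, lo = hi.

|AC| = √(1138)  (≈ 33.7343)

|AB| ∈ {7}
|BC| ∈ {33}
|AC| ∈ {√(1138)}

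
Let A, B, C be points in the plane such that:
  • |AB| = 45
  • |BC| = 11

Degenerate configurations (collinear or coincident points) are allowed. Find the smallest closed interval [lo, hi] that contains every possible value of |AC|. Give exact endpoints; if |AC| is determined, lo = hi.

|AB| ∈ {45}
|BC| ∈ {11}
|AC| ∈ [34, 56]

|AC| ∈ [34, 56]  (≈ [34.0000, 56.0000])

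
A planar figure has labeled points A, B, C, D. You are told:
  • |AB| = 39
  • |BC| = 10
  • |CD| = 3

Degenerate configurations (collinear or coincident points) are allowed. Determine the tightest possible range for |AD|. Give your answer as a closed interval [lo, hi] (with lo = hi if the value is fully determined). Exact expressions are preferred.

|AB| ∈ {39}
|BC| ∈ {10}
|CD| ∈ {3}
|AC| ∈ [29, 49]
|BD| ∈ [7, 13]
|AD| ∈ [26, 52]

|AD| ∈ [26, 52]  (≈ [26.0000, 52.0000])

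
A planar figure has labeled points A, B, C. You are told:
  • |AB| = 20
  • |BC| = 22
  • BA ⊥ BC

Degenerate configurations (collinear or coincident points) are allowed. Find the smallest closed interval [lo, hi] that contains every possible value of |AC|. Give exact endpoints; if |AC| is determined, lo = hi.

|AB| ∈ {20}
|BC| ∈ {22}
|AC| ∈ {2·√(221)}

|AC| = 2·√(221)  (≈ 29.7321)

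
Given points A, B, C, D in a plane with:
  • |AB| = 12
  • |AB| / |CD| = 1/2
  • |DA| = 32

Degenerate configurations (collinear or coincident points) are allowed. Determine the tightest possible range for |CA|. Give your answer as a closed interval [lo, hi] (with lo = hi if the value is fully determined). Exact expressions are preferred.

|CA| ∈ [8, 56]  (≈ [8.0000, 56.0000])

|AB| ∈ {12}
|AD| ∈ {32}
|CD| ∈ {24}
|BD| ∈ [20, 44]
|AC| ∈ [8, 56]
|BC| ∈ [0, 68]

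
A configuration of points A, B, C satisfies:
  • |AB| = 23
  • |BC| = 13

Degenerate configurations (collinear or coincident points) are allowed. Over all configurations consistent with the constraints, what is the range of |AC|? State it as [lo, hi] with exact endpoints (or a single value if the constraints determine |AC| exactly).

|AC| ∈ [10, 36]  (≈ [10.0000, 36.0000])

|AB| ∈ {23}
|BC| ∈ {13}
|AC| ∈ [10, 36]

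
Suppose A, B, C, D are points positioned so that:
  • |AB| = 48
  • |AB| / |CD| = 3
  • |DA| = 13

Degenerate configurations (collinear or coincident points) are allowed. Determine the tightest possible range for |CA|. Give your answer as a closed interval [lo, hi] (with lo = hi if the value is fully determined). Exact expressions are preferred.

|AB| ∈ {48}
|AD| ∈ {13}
|CD| ∈ {16}
|BD| ∈ [35, 61]
|AC| ∈ [3, 29]
|BC| ∈ [19, 77]

|CA| ∈ [3, 29]  (≈ [3.0000, 29.0000])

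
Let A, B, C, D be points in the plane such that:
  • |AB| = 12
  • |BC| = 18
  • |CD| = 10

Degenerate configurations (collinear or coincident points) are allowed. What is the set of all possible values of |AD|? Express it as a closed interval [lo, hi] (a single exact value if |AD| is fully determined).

|AD| ∈ [0, 40]  (≈ [0.0000, 40.0000])

|AB| ∈ {12}
|BC| ∈ {18}
|CD| ∈ {10}
|AC| ∈ [6, 30]
|BD| ∈ [8, 28]
|AD| ∈ [0, 40]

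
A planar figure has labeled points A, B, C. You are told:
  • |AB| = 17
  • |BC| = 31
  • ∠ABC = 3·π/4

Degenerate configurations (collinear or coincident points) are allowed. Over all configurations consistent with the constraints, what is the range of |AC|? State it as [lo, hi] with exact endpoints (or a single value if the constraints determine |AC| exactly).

|AB| ∈ {17}
|BC| ∈ {31}
|AC| ∈ {√(527·√(2) + 1250)}

|AC| = √(527·√(2) + 1250)  (≈ 44.6687)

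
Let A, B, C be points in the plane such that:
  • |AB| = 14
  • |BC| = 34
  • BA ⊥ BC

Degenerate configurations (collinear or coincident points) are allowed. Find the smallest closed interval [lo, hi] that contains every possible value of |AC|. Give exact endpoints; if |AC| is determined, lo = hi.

|AB| ∈ {14}
|BC| ∈ {34}
|AC| ∈ {26·√(2)}

|AC| = 26·√(2)  (≈ 36.7696)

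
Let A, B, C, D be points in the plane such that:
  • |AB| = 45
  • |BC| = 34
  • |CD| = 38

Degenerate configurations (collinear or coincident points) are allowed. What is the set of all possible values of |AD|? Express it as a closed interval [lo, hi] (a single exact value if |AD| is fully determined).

|AD| ∈ [0, 117]  (≈ [0.0000, 117.0000])

|AB| ∈ {45}
|BC| ∈ {34}
|CD| ∈ {38}
|AC| ∈ [11, 79]
|BD| ∈ [4, 72]
|AD| ∈ [0, 117]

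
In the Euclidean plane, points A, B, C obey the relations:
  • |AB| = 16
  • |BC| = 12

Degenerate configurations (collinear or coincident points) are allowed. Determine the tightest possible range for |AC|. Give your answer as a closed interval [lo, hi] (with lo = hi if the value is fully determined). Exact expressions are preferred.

|AC| ∈ [4, 28]  (≈ [4.0000, 28.0000])

|AB| ∈ {16}
|BC| ∈ {12}
|AC| ∈ [4, 28]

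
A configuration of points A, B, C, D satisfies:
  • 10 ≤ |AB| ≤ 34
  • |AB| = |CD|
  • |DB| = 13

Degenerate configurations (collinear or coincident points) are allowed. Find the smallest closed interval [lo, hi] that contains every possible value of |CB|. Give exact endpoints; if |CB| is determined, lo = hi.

|CB| ∈ [0, 47]  (≈ [0.0000, 47.0000])

|AB| ∈ [10, 34]
|BD| ∈ {13}
|CD| ∈ [10, 34]
|AD| ∈ [0, 47]
|BC| ∈ [0, 47]
|AC| ∈ [0, 81]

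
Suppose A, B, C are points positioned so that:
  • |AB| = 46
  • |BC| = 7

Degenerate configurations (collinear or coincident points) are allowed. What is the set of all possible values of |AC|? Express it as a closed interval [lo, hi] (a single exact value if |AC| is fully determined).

|AB| ∈ {46}
|BC| ∈ {7}
|AC| ∈ [39, 53]

|AC| ∈ [39, 53]  (≈ [39.0000, 53.0000])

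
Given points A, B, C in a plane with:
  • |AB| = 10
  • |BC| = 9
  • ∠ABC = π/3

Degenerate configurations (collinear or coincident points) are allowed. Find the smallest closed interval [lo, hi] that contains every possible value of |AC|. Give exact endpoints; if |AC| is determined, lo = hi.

|AC| = √(91)  (≈ 9.5394)

|AB| ∈ {10}
|BC| ∈ {9}
|AC| ∈ {√(91)}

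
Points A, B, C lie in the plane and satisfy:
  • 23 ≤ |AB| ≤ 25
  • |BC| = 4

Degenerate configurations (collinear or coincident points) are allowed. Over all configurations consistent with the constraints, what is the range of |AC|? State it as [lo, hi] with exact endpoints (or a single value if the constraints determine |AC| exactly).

|AC| ∈ [19, 29]  (≈ [19.0000, 29.0000])

|AB| ∈ [23, 25]
|BC| ∈ {4}
|AC| ∈ [19, 29]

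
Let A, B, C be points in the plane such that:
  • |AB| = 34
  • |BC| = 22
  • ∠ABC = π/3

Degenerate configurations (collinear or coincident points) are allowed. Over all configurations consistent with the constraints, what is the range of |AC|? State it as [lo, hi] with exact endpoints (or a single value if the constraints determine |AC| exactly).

|AB| ∈ {34}
|BC| ∈ {22}
|AC| ∈ {2·√(223)}

|AC| = 2·√(223)  (≈ 29.8664)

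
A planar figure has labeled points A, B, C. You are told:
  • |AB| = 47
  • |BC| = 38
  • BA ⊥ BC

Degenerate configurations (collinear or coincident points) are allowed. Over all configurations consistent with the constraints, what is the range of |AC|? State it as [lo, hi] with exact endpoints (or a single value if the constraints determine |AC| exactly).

|AC| = √(3653)  (≈ 60.4401)

|AB| ∈ {47}
|BC| ∈ {38}
|AC| ∈ {√(3653)}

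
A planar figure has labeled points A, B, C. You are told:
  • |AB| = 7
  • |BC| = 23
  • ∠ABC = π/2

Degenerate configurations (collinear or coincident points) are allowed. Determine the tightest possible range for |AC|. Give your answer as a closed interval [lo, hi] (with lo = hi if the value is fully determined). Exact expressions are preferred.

|AC| = 17·√(2)  (≈ 24.0416)

|AB| ∈ {7}
|BC| ∈ {23}
|AC| ∈ {17·√(2)}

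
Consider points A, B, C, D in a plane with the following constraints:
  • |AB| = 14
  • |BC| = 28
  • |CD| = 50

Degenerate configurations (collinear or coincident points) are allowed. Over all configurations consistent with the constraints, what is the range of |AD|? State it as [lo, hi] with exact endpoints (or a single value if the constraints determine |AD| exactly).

|AD| ∈ [8, 92]  (≈ [8.0000, 92.0000])

|AB| ∈ {14}
|BC| ∈ {28}
|CD| ∈ {50}
|AC| ∈ [14, 42]
|BD| ∈ [22, 78]
|AD| ∈ [8, 92]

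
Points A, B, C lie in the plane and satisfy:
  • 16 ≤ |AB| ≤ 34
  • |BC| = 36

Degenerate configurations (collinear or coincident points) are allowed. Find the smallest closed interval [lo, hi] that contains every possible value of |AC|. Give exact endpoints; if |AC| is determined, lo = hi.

|AB| ∈ [16, 34]
|BC| ∈ {36}
|AC| ∈ [2, 70]

|AC| ∈ [2, 70]  (≈ [2.0000, 70.0000])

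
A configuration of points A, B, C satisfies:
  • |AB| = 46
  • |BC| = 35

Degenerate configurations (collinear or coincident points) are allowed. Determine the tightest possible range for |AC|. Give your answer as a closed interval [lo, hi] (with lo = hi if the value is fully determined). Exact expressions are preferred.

|AC| ∈ [11, 81]  (≈ [11.0000, 81.0000])

|AB| ∈ {46}
|BC| ∈ {35}
|AC| ∈ [11, 81]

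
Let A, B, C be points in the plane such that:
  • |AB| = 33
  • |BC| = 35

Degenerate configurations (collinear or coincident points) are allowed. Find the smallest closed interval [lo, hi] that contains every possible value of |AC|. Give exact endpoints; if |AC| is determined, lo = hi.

|AB| ∈ {33}
|BC| ∈ {35}
|AC| ∈ [2, 68]

|AC| ∈ [2, 68]  (≈ [2.0000, 68.0000])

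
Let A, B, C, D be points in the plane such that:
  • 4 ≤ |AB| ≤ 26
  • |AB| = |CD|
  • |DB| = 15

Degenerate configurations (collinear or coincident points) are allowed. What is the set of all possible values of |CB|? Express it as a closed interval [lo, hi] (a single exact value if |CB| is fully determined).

|AB| ∈ [4, 26]
|BD| ∈ {15}
|CD| ∈ [4, 26]
|AD| ∈ [0, 41]
|BC| ∈ [0, 41]
|AC| ∈ [0, 67]

|CB| ∈ [0, 41]  (≈ [0.0000, 41.0000])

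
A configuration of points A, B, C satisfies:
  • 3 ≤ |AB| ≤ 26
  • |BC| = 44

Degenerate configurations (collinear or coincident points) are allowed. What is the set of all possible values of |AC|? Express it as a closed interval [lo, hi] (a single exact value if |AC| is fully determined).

|AB| ∈ [3, 26]
|BC| ∈ {44}
|AC| ∈ [18, 70]

|AC| ∈ [18, 70]  (≈ [18.0000, 70.0000])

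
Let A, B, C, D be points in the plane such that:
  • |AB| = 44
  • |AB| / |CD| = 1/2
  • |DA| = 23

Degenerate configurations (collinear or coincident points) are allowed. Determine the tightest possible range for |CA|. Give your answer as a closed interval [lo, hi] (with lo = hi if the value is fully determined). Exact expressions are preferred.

|CA| ∈ [65, 111]  (≈ [65.0000, 111.0000])

|AB| ∈ {44}
|AD| ∈ {23}
|CD| ∈ {88}
|BD| ∈ [21, 67]
|AC| ∈ [65, 111]
|BC| ∈ [21, 155]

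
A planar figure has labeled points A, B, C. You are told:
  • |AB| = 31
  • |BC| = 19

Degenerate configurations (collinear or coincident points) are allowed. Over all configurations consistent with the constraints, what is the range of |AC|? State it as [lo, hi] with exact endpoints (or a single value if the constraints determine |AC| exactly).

|AB| ∈ {31}
|BC| ∈ {19}
|AC| ∈ [12, 50]

|AC| ∈ [12, 50]  (≈ [12.0000, 50.0000])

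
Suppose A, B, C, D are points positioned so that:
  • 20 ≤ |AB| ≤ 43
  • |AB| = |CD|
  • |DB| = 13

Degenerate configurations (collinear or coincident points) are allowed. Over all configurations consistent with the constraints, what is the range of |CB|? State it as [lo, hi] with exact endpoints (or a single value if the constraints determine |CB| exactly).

|AB| ∈ [20, 43]
|BD| ∈ {13}
|CD| ∈ [20, 43]
|AD| ∈ [7, 56]
|BC| ∈ [7, 56]
|AC| ∈ [0, 99]

|CB| ∈ [7, 56]  (≈ [7.0000, 56.0000])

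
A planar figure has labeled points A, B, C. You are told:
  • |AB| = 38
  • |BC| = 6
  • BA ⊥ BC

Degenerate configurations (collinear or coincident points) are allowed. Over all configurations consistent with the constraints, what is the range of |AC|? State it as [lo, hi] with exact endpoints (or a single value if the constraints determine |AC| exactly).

|AB| ∈ {38}
|BC| ∈ {6}
|AC| ∈ {2·√(370)}

|AC| = 2·√(370)  (≈ 38.4708)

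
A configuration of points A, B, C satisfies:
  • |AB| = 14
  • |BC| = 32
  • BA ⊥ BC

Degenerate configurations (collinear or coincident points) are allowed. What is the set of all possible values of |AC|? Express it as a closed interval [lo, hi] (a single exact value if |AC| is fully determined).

|AC| = 2·√(305)  (≈ 34.9285)

|AB| ∈ {14}
|BC| ∈ {32}
|AC| ∈ {2·√(305)}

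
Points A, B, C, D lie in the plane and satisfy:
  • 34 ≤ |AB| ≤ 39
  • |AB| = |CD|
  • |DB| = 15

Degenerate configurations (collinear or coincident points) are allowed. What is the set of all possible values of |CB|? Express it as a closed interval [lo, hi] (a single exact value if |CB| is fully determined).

|CB| ∈ [19, 54]  (≈ [19.0000, 54.0000])

|AB| ∈ [34, 39]
|BD| ∈ {15}
|CD| ∈ [34, 39]
|AD| ∈ [19, 54]
|BC| ∈ [19, 54]
|AC| ∈ [0, 93]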